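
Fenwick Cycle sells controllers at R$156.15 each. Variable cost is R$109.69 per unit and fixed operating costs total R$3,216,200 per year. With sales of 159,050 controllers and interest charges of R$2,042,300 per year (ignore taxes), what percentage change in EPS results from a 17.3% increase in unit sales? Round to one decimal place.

At 159,050 units, contribution = 159,050 × R$46.46 = R$7,389,463.00.
Operating income = contribution − fixed costs = R$7,389,463.00 − R$3,216,200 = R$4,173,263.00.
Interest = R$2,042,300.00, so EBIT − I = R$2,130,963.00.
DCL = total CM / (EBIT − I) = R$7,389,463.00 / R$2,130,963.00 = 3.4677.
EPS therefore changes by 3.4677 × (+17.3%) = +60.0%.

+60.0%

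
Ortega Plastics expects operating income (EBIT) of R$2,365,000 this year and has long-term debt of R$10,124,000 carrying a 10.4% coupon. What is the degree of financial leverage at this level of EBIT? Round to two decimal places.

1.80

Interest = R$1,052,896.00.
Degree of financial leverage = EBIT / (EBIT − interest) = R$2,365,000 / R$1,312,104.00 = 1.8024.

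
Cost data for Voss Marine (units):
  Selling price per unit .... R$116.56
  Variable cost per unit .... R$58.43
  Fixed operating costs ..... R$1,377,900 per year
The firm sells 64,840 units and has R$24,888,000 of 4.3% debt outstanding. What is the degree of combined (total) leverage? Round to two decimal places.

Contribution at this volume is 64,840 × R$58.13 = R$3,769,149.20.
Subtracting fixed costs: EBIT = R$3,769,149.20 − R$1,377,900 = R$2,391,249.20. Interest = R$1,070,184.00.
DOL = R$3,769,149.20 ÷ R$2,391,249.20 = 1.5762; DFL = R$2,391,249.20 ÷ R$1,321,065.20 = 1.8101.
Combined leverage = 1.5762 × 1.8101 = 2.8531.

2.85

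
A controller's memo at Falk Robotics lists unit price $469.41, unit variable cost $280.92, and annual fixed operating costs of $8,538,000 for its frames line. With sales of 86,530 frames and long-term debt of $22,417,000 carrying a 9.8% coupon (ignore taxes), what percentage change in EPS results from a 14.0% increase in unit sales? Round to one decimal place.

Total contribution margin = 86,530 × $188.49 = $16,310,039.70.
EBIT = $16,310,039.70 − $8,538,000 = $7,772,039.70.
Interest = $2,196,866.00, so EBIT − I = $5,575,173.70.
DCL = total CM / (EBIT − I) = $16,310,039.70 / $5,575,173.70 = 2.9255.
%ΔEPS = DCL × %ΔSales = 2.9255 × +14.0% = +41.0%.

+41.0%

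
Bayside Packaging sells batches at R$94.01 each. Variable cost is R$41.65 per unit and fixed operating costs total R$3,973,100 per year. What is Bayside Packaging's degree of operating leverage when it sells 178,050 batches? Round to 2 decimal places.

1.74

At 178,050 units, contribution = 178,050 × R$52.36 = R$9,322,698.00.
EBIT = R$9,322,698.00 − R$3,973,100 = R$5,349,598.00.
Degree of operating leverage = R$9,322,698.00 / R$5,349,598.00 = 1.7427.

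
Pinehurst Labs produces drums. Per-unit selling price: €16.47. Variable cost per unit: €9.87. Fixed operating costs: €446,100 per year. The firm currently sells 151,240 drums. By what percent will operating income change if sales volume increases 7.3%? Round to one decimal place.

Contribution at this volume is 151,240 × €6.60 = €998,184.00.
Operating income = contribution − fixed costs = €998,184.00 − €446,100 = €552,084.00.
So DOL = total CM / EBIT = €998,184.00 / €552,084.00 = 1.8080.
%ΔEBIT = DOL × %ΔSales = 1.8080 × +7.3% = +13.2%.

+13.2%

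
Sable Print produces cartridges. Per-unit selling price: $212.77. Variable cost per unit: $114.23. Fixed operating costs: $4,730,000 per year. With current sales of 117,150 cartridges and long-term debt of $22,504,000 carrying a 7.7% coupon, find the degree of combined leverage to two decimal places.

2.27

At 117,150 units, contribution = 117,150 × $98.54 = $11,543,961.00.
EBIT = $11,543,961.00 − $4,730,000 = $6,813,961.00. Interest = $1,732,808.00.
DOL = $11,543,961.00 ÷ $6,813,961.00 = 1.6942; DFL = $6,813,961.00 ÷ $5,081,153.00 = 1.3410.
Combined leverage = 1.6942 × 1.3410 = 2.2719.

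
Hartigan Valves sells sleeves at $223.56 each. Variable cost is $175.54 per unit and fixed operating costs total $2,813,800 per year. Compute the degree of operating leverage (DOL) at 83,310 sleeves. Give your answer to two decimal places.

Total contribution margin = 83,310 × $48.02 = $4,000,546.20.
EBIT = $4,000,546.20 − $2,813,800 = $1,186,746.20.
So DOL = total CM / EBIT = $4,000,546.20 / $1,186,746.20 = 3.3710.

3.37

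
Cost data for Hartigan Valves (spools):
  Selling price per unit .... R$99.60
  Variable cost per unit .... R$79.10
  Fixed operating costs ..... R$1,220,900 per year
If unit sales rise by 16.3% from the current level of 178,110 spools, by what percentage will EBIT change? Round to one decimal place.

At 178,110 units, contribution = 178,110 × R$20.50 = R$3,651,255.00.
Subtracting fixed costs: EBIT = R$3,651,255.00 − R$1,220,900 = R$2,430,355.00.
Degree of operating leverage = R$3,651,255.00 / R$2,430,355.00 = 1.5024.
So EBIT moves 1.5024 × (+16.3%) = +24.5%.

+24.5%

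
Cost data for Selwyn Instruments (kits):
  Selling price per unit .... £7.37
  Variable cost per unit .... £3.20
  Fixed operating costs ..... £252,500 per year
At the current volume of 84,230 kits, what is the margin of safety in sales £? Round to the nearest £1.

Each unit contributes £7.37 − £3.20 = £4.17. Break-even units = £252,500 ÷ £4.17 = 60,551.56; break-even revenue = 60,551.56 × £7.37 = £446,264.99.
Current sales = 84,230 × £7.37 = £620,775.10.
Margin of safety = £620,775.10 − £446,264.99 = £174,510.

£174,510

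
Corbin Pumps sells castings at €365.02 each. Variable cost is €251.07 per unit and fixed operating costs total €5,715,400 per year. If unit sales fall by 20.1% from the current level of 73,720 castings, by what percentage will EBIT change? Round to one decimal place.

Contribution at this volume is 73,720 × €113.95 = €8,400,394.00.
EBIT = €8,400,394.00 − €5,715,400 = €2,684,994.00.
Degree of operating leverage = €8,400,394.00 / €2,684,994.00 = 3.1286.
%ΔEBIT = DOL × %ΔSales = 3.1286 × -20.1% = -62.9%.

-62.9%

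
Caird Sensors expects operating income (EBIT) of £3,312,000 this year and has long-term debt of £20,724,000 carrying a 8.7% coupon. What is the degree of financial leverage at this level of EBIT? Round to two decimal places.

2.19

Annual interest charges come to £1,802,988.00.
Degree of financial leverage = EBIT / (EBIT − interest) = £3,312,000 / £1,509,012.00 = 2.1948.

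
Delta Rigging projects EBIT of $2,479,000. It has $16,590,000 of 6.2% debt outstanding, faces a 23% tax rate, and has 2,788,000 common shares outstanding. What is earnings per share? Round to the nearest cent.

$0.40

Interest = $1,028,580.00, so EBT = $2,479,000 − $1,028,580.00 = $1,450,420.00.
Net income = $1,450,420.00 × (1 − 0.23) = $1,116,823.40.
EPS = $1,116,823.40 ÷ 2,788,000 = $0.40.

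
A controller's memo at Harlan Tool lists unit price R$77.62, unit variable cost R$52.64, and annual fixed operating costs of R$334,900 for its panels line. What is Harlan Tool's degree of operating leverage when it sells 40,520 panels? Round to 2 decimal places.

1.49

At 40,520 units, contribution = 40,520 × R$24.98 = R$1,012,189.60.
Operating income = contribution − fixed costs = R$1,012,189.60 − R$334,900 = R$677,289.60.
So DOL = total CM / EBIT = R$1,012,189.60 / R$677,289.60 = 1.4945.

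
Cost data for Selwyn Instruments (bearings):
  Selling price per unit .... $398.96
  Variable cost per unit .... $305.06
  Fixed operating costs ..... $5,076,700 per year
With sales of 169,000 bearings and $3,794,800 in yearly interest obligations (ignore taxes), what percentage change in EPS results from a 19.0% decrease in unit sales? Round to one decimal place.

At 169,000 units, contribution = 169,000 × $93.90 = $15,869,100.00.
Subtracting fixed costs: EBIT = $15,869,100.00 − $5,076,700 = $10,792,400.00.
After interest of $3,794,800.00, pre-tax earnings = $6,997,600.00.
Degree of combined leverage = contribution ÷ (EBIT − I) = $15,869,100.00 ÷ $6,997,600.00 = 2.2678.
EPS therefore changes by 2.2678 × (-19.0%) = -43.1%.

-43.1%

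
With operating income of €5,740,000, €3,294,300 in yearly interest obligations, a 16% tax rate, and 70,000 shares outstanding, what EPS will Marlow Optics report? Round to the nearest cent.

Pre-tax income = €5,740,000 − €3,294,300.00 = €2,445,700.00.
Net income = €2,445,700.00 × (1 − 0.16) = €2,054,388.00.
EPS = €2,054,388.00 ÷ 70,000 = €29.35.

€29.35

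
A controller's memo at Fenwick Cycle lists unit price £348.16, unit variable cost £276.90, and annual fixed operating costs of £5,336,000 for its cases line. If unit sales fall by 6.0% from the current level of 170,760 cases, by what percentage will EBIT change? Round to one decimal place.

At 170,760 units, contribution = 170,760 × £71.26 = £12,168,357.60.
Subtracting fixed costs: EBIT = £12,168,357.60 − £5,336,000 = £6,832,357.60.
Degree of operating leverage = £12,168,357.60 / £6,832,357.60 = 1.7810.
%ΔEBIT = DOL × %ΔSales = 1.7810 × -6.0% = -10.7%.

-10.7%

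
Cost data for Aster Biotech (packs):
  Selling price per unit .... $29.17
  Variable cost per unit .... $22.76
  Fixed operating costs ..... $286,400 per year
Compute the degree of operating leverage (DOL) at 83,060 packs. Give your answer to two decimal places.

2.16

Total contribution margin = 83,060 × $6.41 = $532,414.60.
Operating income = contribution − fixed costs = $532,414.60 − $286,400 = $246,014.60.
Degree of operating leverage = $532,414.60 / $246,014.60 = 2.1642.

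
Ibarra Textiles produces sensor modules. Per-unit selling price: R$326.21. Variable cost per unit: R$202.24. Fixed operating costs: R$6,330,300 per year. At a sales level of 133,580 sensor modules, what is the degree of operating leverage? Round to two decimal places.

1.62

Total contribution margin = 133,580 × R$123.97 = R$16,559,912.60.
EBIT = R$16,559,912.60 − R$6,330,300 = R$10,229,612.60.
Degree of operating leverage = R$16,559,912.60 / R$10,229,612.60 = 1.6188.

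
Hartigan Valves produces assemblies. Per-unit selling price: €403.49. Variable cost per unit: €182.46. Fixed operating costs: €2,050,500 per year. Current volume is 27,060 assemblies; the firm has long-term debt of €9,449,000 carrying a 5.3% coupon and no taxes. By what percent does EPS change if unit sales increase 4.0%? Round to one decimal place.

At 27,060 units, contribution = 27,060 × €221.03 = €5,981,071.80.
Subtracting fixed costs: EBIT = €5,981,071.80 − €2,050,500 = €3,930,571.80.
Interest = €500,797.00, so EBIT − I = €3,429,774.80.
DCL = total CM / (EBIT − I) = €5,981,071.80 / €3,429,774.80 = 1.7439.
%ΔEPS = DCL × %ΔSales = 1.7439 × +4.0% = +7.0%.

+7.0%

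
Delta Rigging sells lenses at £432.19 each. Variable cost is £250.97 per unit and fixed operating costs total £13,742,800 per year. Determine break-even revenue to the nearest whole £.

Contribution margin per unit = £432.19 − £250.97 = £181.22, a CM ratio of £181.22 ÷ £432.19 = 0.4193.
Break-even sales = FC ÷ CM ratio = £13,742,800 × £432.19 / £181.22 = £32,775,084.

£32,775,084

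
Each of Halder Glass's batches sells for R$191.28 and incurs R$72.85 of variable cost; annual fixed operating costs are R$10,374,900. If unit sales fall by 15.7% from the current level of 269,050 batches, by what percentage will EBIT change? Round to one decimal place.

-23.3%

Contribution at this volume is 269,050 × R$118.43 = R$31,863,591.50.
Subtracting fixed costs: EBIT = R$31,863,591.50 − R$10,374,900 = R$21,488,691.50.
So DOL = total CM / EBIT = R$31,863,591.50 / R$21,488,691.50 = 1.4828.
%ΔEBIT = DOL × %ΔSales = 1.4828 × -15.7% = -23.3%.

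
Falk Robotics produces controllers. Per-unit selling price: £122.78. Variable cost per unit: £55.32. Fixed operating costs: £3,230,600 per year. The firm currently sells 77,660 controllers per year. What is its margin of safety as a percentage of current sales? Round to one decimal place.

38.3%

Unit CM = price − variable cost = £122.78 − £55.32 = £67.46. Break-even units = £3,230,600 ÷ £67.46 = 47,889.12; break-even revenue = 47,889.12 × £122.78 = £5,879,826.09.
Actual sales revenue = 77,660 × £122.78 = £9,535,094.80.
Margin of safety = (£9,535,094.80 − £5,879,826.09) ÷ £9,535,094.80 = 38.3%.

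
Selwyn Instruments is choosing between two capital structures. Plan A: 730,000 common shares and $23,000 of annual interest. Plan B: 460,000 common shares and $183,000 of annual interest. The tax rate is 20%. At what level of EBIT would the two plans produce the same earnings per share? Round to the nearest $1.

$455,593

At indifference, (EBIT − 23,000)(1 − t)/730,000 = (EBIT − 183,000)(1 − t)/460,000.
The (1 − t) factor cancels: (EBIT − 23,000) × 460,000 = (EBIT − 183,000) × 730,000.
EBIT × (730,000 − 460,000) = 183,000 × 730,000 − 23,000 × 460,000 = 123,010,000,000, so EBIT = 123,010,000,000 ÷ 270,000 = 455,592.59.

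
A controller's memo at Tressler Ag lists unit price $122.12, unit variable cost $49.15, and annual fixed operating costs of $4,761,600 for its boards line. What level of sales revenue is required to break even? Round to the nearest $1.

Contribution margin per unit = $122.12 − $49.15 = $72.97, a CM ratio of $72.97 ÷ $122.12 = 0.5975.
Break-even revenue = fixed costs × price ÷ CM = $4,761,600 × $122.12 ÷ $72.97 = $7,968,845.

$7,968,845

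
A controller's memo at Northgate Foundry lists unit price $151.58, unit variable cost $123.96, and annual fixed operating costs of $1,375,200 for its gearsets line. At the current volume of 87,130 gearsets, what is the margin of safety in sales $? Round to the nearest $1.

$5,659,996

Unit CM = price − variable cost = $151.58 − $123.96 = $27.62. Break-even units = $1,375,200 ÷ $27.62 = 49,790.01; break-even revenue = 49,790.01 × $151.58 = $7,547,169.30.
Current sales = 87,130 × $151.58 = $13,207,165.40.
Margin of safety = $13,207,165.40 − $7,547,169.30 = $5,659,996.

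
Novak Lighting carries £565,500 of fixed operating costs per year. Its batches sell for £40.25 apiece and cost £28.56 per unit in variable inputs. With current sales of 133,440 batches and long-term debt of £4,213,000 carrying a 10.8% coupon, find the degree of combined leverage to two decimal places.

Total contribution margin = 133,440 × £11.69 = £1,559,913.60.
Operating income = contribution − fixed costs = £1,559,913.60 − £565,500 = £994,413.60. Interest = £455,004.00.
DOL = £1,559,913.60 ÷ £994,413.60 = 1.5687; DFL = £994,413.60 ÷ £539,409.60 = 1.8435.
Combined leverage = 1.5687 × 1.8435 = 2.8919.

2.89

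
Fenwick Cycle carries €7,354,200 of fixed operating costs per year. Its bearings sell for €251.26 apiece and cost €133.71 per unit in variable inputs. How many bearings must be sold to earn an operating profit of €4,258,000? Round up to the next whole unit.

Each unit contributes €251.26 − €133.71 = €117.55.
Need Q such that Q × €117.55 − €7,354,200 = €4,258,000, i.e. Q = €11,612,200 / €117.55 = 98,785.20 → 98,786.

98,786 bearings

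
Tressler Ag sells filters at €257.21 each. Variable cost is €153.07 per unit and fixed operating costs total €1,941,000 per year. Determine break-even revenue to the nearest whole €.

CM per unit = €257.21 − €153.07 = €104.14; CM ratio = €104.14 / €257.21 = 0.4049.
Break-even revenue = fixed costs × price ÷ CM = €1,941,000 × €257.21 ÷ €104.14 = €4,793,976.

€4,793,976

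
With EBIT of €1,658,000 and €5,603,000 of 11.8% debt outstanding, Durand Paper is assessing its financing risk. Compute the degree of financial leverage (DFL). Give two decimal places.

1.66

Annual interest charges come to €661,154.00.
Degree of financial leverage = EBIT / (EBIT − interest) = €1,658,000 / €996,846.00 = 1.6632.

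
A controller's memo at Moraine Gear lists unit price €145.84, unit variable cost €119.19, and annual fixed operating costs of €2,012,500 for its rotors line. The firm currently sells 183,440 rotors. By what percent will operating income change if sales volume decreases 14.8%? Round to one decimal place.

Contribution at this volume is 183,440 × €26.65 = €4,888,676.00.
Subtracting fixed costs: EBIT = €4,888,676.00 − €2,012,500 = €2,876,176.00.
Degree of operating leverage = €4,888,676.00 / €2,876,176.00 = 1.6997.
%ΔEBIT = DOL × %ΔSales = 1.6997 × -14.8% = -25.2%.

-25.2%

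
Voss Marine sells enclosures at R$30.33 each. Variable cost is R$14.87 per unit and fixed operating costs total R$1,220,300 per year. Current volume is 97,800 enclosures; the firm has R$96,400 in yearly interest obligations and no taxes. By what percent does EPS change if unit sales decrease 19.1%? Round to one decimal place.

Contribution at this volume is 97,800 × R$15.46 = R$1,511,988.00.
Operating income = contribution − fixed costs = R$1,511,988.00 − R$1,220,300 = R$291,688.00.
Interest = R$96,400.00, so EBIT − I = R$195,288.00.
DCL = total CM / (EBIT − I) = R$1,511,988.00 / R$195,288.00 = 7.7423.
%ΔEPS = DCL × %ΔSales = 7.7423 × -19.1% = -147.9%.

-147.9%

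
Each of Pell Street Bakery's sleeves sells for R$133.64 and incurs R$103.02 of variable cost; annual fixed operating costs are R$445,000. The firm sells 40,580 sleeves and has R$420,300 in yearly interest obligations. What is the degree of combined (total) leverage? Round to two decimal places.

Contribution at this volume is 40,580 × R$30.62 = R$1,242,559.60.
Subtracting fixed costs: EBIT = R$1,242,559.60 − R$445,000 = R$797,559.60. Interest = R$420,300.00, so EBIT − I = R$377,259.60.
DCL = contribution ÷ (EBIT − I) = R$1,242,559.60 ÷ R$377,259.60 = 3.2936.

3.29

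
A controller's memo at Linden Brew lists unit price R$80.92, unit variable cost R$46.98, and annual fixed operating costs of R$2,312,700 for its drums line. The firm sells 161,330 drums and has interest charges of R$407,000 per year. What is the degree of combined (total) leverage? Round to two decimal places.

1.99

At 161,330 units, contribution = 161,330 × R$33.94 = R$5,475,540.20.
Subtracting fixed costs: EBIT = R$5,475,540.20 − R$2,312,700 = R$3,162,840.20. Interest = R$407,000.00.
DOL = R$5,475,540.20 ÷ R$3,162,840.20 = 1.7312; DFL = R$3,162,840.20 ÷ R$2,755,840.20 = 1.1477.
Combined leverage = 1.7312 × 1.1477 = 1.9869.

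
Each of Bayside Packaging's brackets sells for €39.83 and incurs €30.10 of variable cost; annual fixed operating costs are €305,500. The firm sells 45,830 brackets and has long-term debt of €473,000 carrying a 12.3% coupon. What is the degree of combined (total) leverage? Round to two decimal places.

At 45,830 units, contribution = 45,830 × €9.73 = €445,925.90.
Operating income = contribution − fixed costs = €445,925.90 − €305,500 = €140,425.90. Interest = €58,179.00, so EBIT − I = €82,246.90.
Degree of total leverage = total CM / (EBIT − interest) = €445,925.90 / €82,246.90 = 5.4218.

5.42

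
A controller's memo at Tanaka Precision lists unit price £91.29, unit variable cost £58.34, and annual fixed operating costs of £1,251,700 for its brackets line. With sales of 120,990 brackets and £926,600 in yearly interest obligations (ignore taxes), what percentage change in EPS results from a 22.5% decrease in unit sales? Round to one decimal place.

-49.6%

At 120,990 units, contribution = 120,990 × £32.95 = £3,986,620.50.
Subtracting fixed costs: EBIT = £3,986,620.50 − £1,251,700 = £2,734,920.50.
Interest = £926,600.00, so EBIT − I = £1,808,320.50.
Degree of combined leverage = contribution ÷ (EBIT − I) = £3,986,620.50 ÷ £1,808,320.50 = 2.2046.
EPS therefore changes by 2.2046 × (-22.5%) = -49.6%.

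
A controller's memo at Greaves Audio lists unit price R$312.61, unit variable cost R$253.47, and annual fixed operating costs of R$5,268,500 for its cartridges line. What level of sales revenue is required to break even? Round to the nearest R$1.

R$27,848,931

CM per unit = R$312.61 − R$253.47 = R$59.14; CM ratio = R$59.14 / R$312.61 = 0.1892.
Break-even sales = FC ÷ CM ratio = R$5,268,500 × R$312.61 / R$59.14 = R$27,848,931.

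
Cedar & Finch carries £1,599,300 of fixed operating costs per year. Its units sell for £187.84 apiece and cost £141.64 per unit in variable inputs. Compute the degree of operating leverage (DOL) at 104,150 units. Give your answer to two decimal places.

Total contribution margin = 104,150 × £46.20 = £4,811,730.00.
Subtracting fixed costs: EBIT = £4,811,730.00 − £1,599,300 = £3,212,430.00.
So DOL = total CM / EBIT = £4,811,730.00 / £3,212,430.00 = 1.4978.

1.50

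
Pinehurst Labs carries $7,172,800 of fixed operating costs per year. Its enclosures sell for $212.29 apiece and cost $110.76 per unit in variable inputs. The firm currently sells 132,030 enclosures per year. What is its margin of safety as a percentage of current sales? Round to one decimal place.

46.5%

Each unit contributes $212.29 − $110.76 = $101.53. Break-even units = $7,172,800 ÷ $101.53 = 70,647.10; break-even revenue = 70,647.10 × $212.29 = $14,997,672.73.
Current sales = 132,030 × $212.29 = $28,028,648.70.
Margin of safety = ($28,028,648.70 − $14,997,672.73) ÷ $28,028,648.70 = 46.5%.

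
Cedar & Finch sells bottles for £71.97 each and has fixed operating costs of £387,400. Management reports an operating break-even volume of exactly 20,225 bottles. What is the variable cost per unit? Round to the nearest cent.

Contribution per unit must be FC / Q = £387,400 / 20,225 = £19.1545.
Hence VC = price − CM = £71.97 − £19.1545 = £52.82.

£52.82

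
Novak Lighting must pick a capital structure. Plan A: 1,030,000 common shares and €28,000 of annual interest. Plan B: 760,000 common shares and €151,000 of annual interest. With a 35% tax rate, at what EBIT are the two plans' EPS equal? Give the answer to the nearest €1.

€497,222

Set EPS_A = EPS_B: (EBIT − €28,000)(1 − 0.35) ÷ 1,030,000 = (EBIT − €151,000)(1 − 0.35) ÷ 760,000.
Cancelling (1 − t) and cross-multiplying: 760,000·(EBIT − 28,000) = 1,030,000·(EBIT − 151,000).
EBIT × (1,030,000 − 760,000) = 151,000 × 1,030,000 − 28,000 × 760,000 = 134,250,000,000, so EBIT = 134,250,000,000 ÷ 270,000 = 497,222.22.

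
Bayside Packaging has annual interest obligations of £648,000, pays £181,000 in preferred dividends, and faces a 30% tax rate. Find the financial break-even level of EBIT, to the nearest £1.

Preferred dividends are paid after tax, so their pre-tax equivalent is £181,000 ÷ (1 − 0.30) = £258,571.43.
EPS = 0 when EBIT covers interest plus the pre-tax preferred burden: £648,000 + £258,571.43 = £906,571.43.

£906,571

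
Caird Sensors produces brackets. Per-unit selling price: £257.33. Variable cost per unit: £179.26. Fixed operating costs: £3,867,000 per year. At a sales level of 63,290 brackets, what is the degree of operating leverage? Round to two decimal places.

Total contribution margin = 63,290 × £78.07 = £4,941,050.30.
EBIT = £4,941,050.30 − £3,867,000 = £1,074,050.30.
Degree of operating leverage = £4,941,050.30 / £1,074,050.30 = 4.6004.

4.60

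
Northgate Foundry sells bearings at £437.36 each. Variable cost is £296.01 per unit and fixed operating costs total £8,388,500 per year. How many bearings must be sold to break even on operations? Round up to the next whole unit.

59,346 bearings

Each unit contributes £437.36 − £296.01 = £141.35.
Units to break even: £8,388,500 ÷ £141.35 = 59,345.60, rounded up to 59,346.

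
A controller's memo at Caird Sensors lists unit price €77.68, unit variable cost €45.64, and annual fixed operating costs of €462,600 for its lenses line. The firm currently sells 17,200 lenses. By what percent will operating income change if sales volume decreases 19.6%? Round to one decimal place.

Contribution at this volume is 17,200 × €32.04 = €551,088.00.
Operating income = contribution − fixed costs = €551,088.00 − €462,600 = €88,488.00.
DOL = contribution ÷ EBIT = €551,088.00 ÷ €88,488.00 = 6.2278.
Operating income changes by 6.2278 × -19.6% = -122.1%.

-122.1%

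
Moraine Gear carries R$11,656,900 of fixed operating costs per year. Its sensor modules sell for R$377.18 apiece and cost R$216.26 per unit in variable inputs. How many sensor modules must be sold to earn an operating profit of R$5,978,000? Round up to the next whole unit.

Contribution margin per unit = R$377.18 − R$216.26 = R$160.92.
Need Q such that Q × R$160.92 − R$11,656,900 = R$5,978,000, i.e. Q = R$17,634,900 / R$160.92 = 109,587.99 → 109,588.

109,588 sensor modules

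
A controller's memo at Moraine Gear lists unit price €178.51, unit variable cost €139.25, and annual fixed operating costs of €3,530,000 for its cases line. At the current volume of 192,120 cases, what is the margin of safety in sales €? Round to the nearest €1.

€18,244,901

Each unit contributes €178.51 − €139.25 = €39.26. Break-even units = €3,530,000 ÷ €39.26 = 89,913.40; break-even revenue = 89,913.40 × €178.51 = €16,050,440.65.
Current sales = 192,120 × €178.51 = €34,295,341.20.
Margin of safety = €34,295,341.20 − €16,050,440.65 = €18,244,901.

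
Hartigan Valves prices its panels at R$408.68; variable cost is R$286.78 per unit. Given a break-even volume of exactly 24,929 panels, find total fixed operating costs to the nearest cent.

Unit CM = price − variable cost = R$408.68 − R$286.78 = R$121.90.
Fixed costs = break-even units × CM = 24,929 × R$121.90 = R$3,038,845.10.

R$3,038,845.10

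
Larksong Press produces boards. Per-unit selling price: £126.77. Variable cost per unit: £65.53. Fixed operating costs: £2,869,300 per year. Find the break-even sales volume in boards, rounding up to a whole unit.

Each unit contributes £126.77 − £65.53 = £61.24.
Break-even volume = fixed costs ÷ CM per unit = £2,869,300 ÷ £61.24 = 46,853.36, so 46,854 boards.

46,854 boards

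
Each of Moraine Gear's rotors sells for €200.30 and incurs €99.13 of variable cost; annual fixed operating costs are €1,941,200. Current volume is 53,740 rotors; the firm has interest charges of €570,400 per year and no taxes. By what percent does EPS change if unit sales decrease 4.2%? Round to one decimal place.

At 53,740 units, contribution = 53,740 × €101.17 = €5,436,875.80.
EBIT = €5,436,875.80 − €1,941,200 = €3,495,675.80.
After interest of €570,400.00, pre-tax earnings = €2,925,275.80.
DCL = total CM / (EBIT − I) = €5,436,875.80 / €2,925,275.80 = 1.8586.
%ΔEPS = DCL × %ΔSales = 1.8586 × -4.2% = -7.8%.

-7.8%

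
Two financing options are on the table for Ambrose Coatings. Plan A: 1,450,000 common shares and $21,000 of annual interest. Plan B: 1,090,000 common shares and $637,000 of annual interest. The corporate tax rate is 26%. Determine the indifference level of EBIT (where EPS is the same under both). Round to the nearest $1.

$2,502,111

Set EPS_A = EPS_B: (EBIT − $21,000)(1 − 0.26) ÷ 1,450,000 = (EBIT − $637,000)(1 − 0.26) ÷ 1,090,000.
The (1 − t) factor cancels: (EBIT − 21,000) × 1,090,000 = (EBIT − 637,000) × 1,450,000.
EBIT × (1,450,000 − 1,090,000) = 637,000 × 1,450,000 − 21,000 × 1,090,000 = 900,760,000,000, so EBIT = 900,760,000,000 ÷ 360,000 = 2,502,111.11.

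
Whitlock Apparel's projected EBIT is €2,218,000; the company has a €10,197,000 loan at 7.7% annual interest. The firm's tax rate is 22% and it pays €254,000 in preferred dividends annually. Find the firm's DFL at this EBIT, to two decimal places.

Annual interest charges come to €785,169.00.
Pre-tax preferred-dividend burden = €254,000 ÷ (1 − 0.22) = €325,641.03.
DFL = EBIT ÷ [EBIT − I − D_p/(1−t)] = €2,218,000 ÷ [€2,218,000 − €785,169.00 − €325,641.03] = €2,218,000 ÷ €1,107,189.97 = 2.0033.

2.00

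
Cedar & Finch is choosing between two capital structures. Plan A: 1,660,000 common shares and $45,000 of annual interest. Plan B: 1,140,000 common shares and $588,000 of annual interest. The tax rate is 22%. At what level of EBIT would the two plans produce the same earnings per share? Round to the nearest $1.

At indifference, (EBIT − 45,000)(1 − t)/1,660,000 = (EBIT − 588,000)(1 − t)/1,140,000.
The (1 − t) factor cancels: (EBIT − 45,000) × 1,140,000 = (EBIT − 588,000) × 1,660,000.
EBIT × (1,660,000 − 1,140,000) = 588,000 × 1,660,000 − 45,000 × 1,140,000 = 924,780,000,000, so EBIT = 924,780,000,000 ÷ 520,000 = 1,778,423.08.

$1,778,423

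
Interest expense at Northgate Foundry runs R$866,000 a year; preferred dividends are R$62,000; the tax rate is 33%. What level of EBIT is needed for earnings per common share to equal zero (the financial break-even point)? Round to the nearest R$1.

R$958,537

Grossing the preferred dividend up to pre-tax terms: R$62,000 / (1 − 0.33) = R$92,537.31.
EPS = 0 when EBIT covers interest plus the pre-tax preferred burden: R$866,000 + R$92,537.31 = R$958,537.31.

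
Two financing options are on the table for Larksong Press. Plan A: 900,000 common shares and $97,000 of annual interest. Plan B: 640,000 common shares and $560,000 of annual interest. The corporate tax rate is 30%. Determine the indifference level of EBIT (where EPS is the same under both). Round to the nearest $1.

$1,699,692

Set EPS_A = EPS_B: (EBIT − $97,000)(1 − 0.30) ÷ 900,000 = (EBIT − $560,000)(1 − 0.30) ÷ 640,000.
Cancelling (1 − t) and cross-multiplying: 640,000·(EBIT − 97,000) = 900,000·(EBIT − 560,000).
EBIT × (900,000 − 640,000) = 560,000 × 900,000 − 97,000 × 640,000 = 441,920,000,000, so EBIT = 441,920,000,000 ÷ 260,000 = 1,699,692.31.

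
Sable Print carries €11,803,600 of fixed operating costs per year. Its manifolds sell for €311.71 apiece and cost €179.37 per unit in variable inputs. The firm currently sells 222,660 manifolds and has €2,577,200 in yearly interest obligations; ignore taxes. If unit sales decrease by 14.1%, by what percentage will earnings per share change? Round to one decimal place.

Contribution at this volume is 222,660 × €132.34 = €29,466,824.40.
EBIT = €29,466,824.40 − €11,803,600 = €17,663,224.40.
After interest of €2,577,200.00, pre-tax earnings = €15,086,024.40.
Degree of combined leverage = contribution ÷ (EBIT − I) = €29,466,824.40 ÷ €15,086,024.40 = 1.9533.
EPS therefore changes by 1.9533 × (-14.1%) = -27.5%.

-27.5%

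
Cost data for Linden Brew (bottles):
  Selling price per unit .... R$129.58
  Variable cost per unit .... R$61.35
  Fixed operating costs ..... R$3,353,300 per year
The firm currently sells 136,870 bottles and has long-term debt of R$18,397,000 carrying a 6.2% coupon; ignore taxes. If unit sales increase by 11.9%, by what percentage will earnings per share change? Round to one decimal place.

At 136,870 units, contribution = 136,870 × R$68.23 = R$9,338,640.10.
Subtracting fixed costs: EBIT = R$9,338,640.10 − R$3,353,300 = R$5,985,340.10.
Interest = R$1,140,614.00, so EBIT − I = R$4,844,726.10.
Degree of combined leverage = contribution ÷ (EBIT − I) = R$9,338,640.10 ÷ R$4,844,726.10 = 1.9276.
%ΔEPS = DCL × %ΔSales = 1.9276 × +11.9% = +22.9%.

+22.9%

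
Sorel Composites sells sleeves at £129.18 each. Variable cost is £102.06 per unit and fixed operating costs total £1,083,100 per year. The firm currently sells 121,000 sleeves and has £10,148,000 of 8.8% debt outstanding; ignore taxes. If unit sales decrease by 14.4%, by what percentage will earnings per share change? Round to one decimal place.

At 121,000 units, contribution = 121,000 × £27.12 = £3,281,520.00.
Subtracting fixed costs: EBIT = £3,281,520.00 − £1,083,100 = £2,198,420.00.
Interest = £893,024.00, so EBIT − I = £1,305,396.00.
Degree of combined leverage = contribution ÷ (EBIT − I) = £3,281,520.00 ÷ £1,305,396.00 = 2.5138.
EPS therefore changes by 2.5138 × (-14.4%) = -36.2%.

-36.2%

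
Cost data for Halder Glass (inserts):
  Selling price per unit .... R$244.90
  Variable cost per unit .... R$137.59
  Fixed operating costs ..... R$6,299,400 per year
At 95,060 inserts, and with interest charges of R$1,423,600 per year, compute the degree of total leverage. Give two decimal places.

At 95,060 units, contribution = 95,060 × R$107.31 = R$10,200,888.60.
Operating income = contribution − fixed costs = R$10,200,888.60 − R$6,299,400 = R$3,901,488.60. Interest = R$1,423,600.00.
DOL = R$10,200,888.60 ÷ R$3,901,488.60 = 2.6146; DFL = R$3,901,488.60 ÷ R$2,477,888.60 = 1.5745.
DCL = DOL × DFL = 2.6146 × 1.5745 = 4.1167.

4.12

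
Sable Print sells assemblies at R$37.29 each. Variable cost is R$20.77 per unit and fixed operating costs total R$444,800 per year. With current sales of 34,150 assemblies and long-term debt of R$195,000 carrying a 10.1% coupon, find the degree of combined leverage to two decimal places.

5.66

Contribution at this volume is 34,150 × R$16.52 = R$564,158.00.
Operating income = contribution − fixed costs = R$564,158.00 − R$444,800 = R$119,358.00. Interest = R$19,695.00.
DOL = R$564,158.00 ÷ R$119,358.00 = 4.7266; DFL = R$119,358.00 ÷ R$99,663.00 = 1.1976.
Combined leverage = 4.7266 × 1.1976 = 5.6606.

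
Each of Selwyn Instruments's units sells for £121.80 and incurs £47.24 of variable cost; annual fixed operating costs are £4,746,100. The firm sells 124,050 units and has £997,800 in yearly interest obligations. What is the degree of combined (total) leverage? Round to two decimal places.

Contribution at this volume is 124,050 × £74.56 = £9,249,168.00.
Operating income = contribution − fixed costs = £9,249,168.00 − £4,746,100 = £4,503,068.00. Interest = £997,800.00, so EBIT − I = £3,505,268.00.
Degree of total leverage = total CM / (EBIT − interest) = £9,249,168.00 / £3,505,268.00 = 2.6386.

2.64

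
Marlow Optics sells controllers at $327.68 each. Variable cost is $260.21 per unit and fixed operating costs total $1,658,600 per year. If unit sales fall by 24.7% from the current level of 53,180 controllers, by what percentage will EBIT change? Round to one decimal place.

Contribution at this volume is 53,180 × $67.47 = $3,588,054.60.
Operating income = contribution − fixed costs = $3,588,054.60 − $1,658,600 = $1,929,454.60.
Degree of operating leverage = $3,588,054.60 / $1,929,454.60 = 1.8596.
Operating income changes by 1.8596 × -24.7% = -45.9%.

-45.9%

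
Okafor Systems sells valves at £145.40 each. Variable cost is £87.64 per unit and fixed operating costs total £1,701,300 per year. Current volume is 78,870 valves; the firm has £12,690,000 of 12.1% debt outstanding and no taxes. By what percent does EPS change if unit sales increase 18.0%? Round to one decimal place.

Contribution at this volume is 78,870 × £57.76 = £4,555,531.20.
Subtracting fixed costs: EBIT = £4,555,531.20 − £1,701,300 = £2,854,231.20.
Interest = £1,535,490.00, so EBIT − I = £1,318,741.20.
Degree of combined leverage = contribution ÷ (EBIT − I) = £4,555,531.20 ÷ £1,318,741.20 = 3.4545.
EPS therefore changes by 3.4545 × (+18.0%) = +62.2%.

+62.2%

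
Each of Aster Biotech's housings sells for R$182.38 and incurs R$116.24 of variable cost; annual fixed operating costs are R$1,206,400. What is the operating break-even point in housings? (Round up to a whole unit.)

Unit CM = price − variable cost = R$182.38 − R$116.24 = R$66.14.
Break-even volume = fixed costs ÷ CM per unit = R$1,206,400 ÷ R$66.14 = 18,240.10, so 18,241 housings.

18,241 housings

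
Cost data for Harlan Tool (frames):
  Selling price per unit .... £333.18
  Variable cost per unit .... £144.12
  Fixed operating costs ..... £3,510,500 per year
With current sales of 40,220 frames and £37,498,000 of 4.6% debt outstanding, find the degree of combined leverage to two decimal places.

3.21

At 40,220 units, contribution = 40,220 × £189.06 = £7,603,993.20.
Subtracting fixed costs: EBIT = £7,603,993.20 − £3,510,500 = £4,093,493.20. Interest = £1,724,908.00, so EBIT − I = £2,368,585.20.
DCL = contribution ÷ (EBIT − I) = £7,603,993.20 ÷ £2,368,585.20 = 3.2104.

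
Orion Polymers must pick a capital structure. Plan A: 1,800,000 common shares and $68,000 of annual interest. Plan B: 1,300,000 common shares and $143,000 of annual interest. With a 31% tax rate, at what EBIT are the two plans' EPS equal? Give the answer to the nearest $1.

$338,000

At indifference, (EBIT − 68,000)(1 − t)/1,800,000 = (EBIT − 143,000)(1 − t)/1,300,000.
Cancelling (1 − t) and cross-multiplying: 1,300,000·(EBIT − 68,000) = 1,800,000·(EBIT − 143,000).
EBIT × (1,800,000 − 1,300,000) = 143,000 × 1,800,000 − 68,000 × 1,300,000 = 169,000,000,000, so EBIT = 169,000,000,000 ÷ 500,000 = 338,000.00.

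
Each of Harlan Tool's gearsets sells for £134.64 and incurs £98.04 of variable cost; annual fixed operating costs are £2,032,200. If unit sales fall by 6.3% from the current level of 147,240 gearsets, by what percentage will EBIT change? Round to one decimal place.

-10.1%

At 147,240 units, contribution = 147,240 × £36.60 = £5,388,984.00.
Operating income = contribution − fixed costs = £5,388,984.00 − £2,032,200 = £3,356,784.00.
Degree of operating leverage = £5,388,984.00 / £3,356,784.00 = 1.6054.
%ΔEBIT = DOL × %ΔSales = 1.6054 × -6.3% = -10.1%.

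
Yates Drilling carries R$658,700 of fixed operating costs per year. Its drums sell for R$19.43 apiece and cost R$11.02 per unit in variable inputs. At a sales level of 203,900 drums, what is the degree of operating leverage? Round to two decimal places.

1.62

At 203,900 units, contribution = 203,900 × R$8.41 = R$1,714,799.00.
Operating income = contribution − fixed costs = R$1,714,799.00 − R$658,700 = R$1,056,099.00.
DOL = contribution ÷ EBIT = R$1,714,799.00 ÷ R$1,056,099.00 = 1.6237.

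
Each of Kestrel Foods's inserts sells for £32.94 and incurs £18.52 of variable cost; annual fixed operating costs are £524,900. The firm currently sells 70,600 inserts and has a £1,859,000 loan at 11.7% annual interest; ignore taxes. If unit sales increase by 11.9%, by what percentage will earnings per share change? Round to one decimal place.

At 70,600 units, contribution = 70,600 × £14.42 = £1,018,052.00.
Operating income = contribution − fixed costs = £1,018,052.00 − £524,900 = £493,152.00.
After interest of £217,503.00, pre-tax earnings = £275,649.00.
Degree of combined leverage = contribution ÷ (EBIT − I) = £1,018,052.00 ÷ £275,649.00 = 3.6933.
EPS therefore changes by 3.6933 × (+11.9%) = +44.0%.

+44.0%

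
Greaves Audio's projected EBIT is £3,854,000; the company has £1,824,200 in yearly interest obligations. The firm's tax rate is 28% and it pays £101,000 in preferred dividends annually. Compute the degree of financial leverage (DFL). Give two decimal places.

Interest = £1,824,200.00.
Preferred dividends grossed up pre-tax: £101,000 / (1 − 0.28) = £140,277.78.
DFL = EBIT ÷ [EBIT − I − D_p/(1−t)] = £3,854,000 ÷ [£3,854,000 − £1,824,200.00 − £140,277.78] = £3,854,000 ÷ £1,889,522.22 = 2.0397.

2.04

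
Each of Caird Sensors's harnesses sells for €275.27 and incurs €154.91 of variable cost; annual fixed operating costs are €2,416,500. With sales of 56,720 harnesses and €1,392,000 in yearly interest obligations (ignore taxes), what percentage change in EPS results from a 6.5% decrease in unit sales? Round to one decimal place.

Contribution at this volume is 56,720 × €120.36 = €6,826,819.20.
EBIT = €6,826,819.20 − €2,416,500 = €4,410,319.20.
After interest of €1,392,000.00, pre-tax earnings = €3,018,319.20.
Degree of combined leverage = contribution ÷ (EBIT − I) = €6,826,819.20 ÷ €3,018,319.20 = 2.2618.
EPS therefore changes by 2.2618 × (-6.5%) = -14.7%.

-14.7%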